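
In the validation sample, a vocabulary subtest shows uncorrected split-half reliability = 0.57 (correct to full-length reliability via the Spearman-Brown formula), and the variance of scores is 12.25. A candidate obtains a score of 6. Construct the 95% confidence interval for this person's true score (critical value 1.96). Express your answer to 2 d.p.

[2.41, 9.59]

SD = √12.25 = 3.5000
Spearman-Brown: r = 2(0.57) / (1 + 0.57) = 1.1400 / 1.5700 ≃ 0.7261
The standard error of measurement is 3.5000*√(1 − 0.7261) ≃ 3.5000*0.5233 ≃ 1.8317.
Margin = 1.96 * 1.8317 ≃ 3.5901
95% CI: 6 ± 3.5901 = [2.4099, 9.5901]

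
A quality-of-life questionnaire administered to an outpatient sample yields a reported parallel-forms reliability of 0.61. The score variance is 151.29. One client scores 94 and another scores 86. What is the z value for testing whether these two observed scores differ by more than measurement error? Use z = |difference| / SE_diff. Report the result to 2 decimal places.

SD = √151.29 ≈ 12.30000
The standard error of measurement is 12.30000×√(1 − 0.61000) ≈ 12.30000×0.62450 ≈ 7.68135.
Standard error of the difference = 7.68135·√2 ≈ 10.86307
z = 8 / 10.86307 ≈ 0.73644

0.74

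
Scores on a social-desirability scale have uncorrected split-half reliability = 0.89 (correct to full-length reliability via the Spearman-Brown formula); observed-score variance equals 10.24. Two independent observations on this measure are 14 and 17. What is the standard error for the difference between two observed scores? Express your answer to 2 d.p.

σ = 10.24^(1/2) = 3.200
Full-length reliability (Spearman-Brown) = 2(0.89)/(1+0.89) ≈ 0.942
SEM = 3.200*√(1 − 0.942) ≈ 0.772
SE_diff = √2 * SEM ≈ 1.092

1.09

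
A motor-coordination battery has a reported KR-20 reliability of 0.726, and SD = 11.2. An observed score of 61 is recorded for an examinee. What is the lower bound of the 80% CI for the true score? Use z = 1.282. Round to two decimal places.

SEM = 11.200 * √(1 − 0.726) = 11.200 * √0.274 ≈ 11.200 * 0.523 ≈ 5.863
Margin = 1.282 * 5.863 ≈ 7.516
Lower limit = 61 − 7.516 ≈ 53.484

53.48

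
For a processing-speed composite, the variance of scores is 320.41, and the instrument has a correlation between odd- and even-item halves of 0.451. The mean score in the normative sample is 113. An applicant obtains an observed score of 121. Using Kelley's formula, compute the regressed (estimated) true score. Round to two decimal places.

117.97

Full-length reliability (Spearman-Brown) = 2(0.451)/(1+0.451) ≈ 0.622
T̂ = 0.622(121) + 0.378(113) ≈ 117.973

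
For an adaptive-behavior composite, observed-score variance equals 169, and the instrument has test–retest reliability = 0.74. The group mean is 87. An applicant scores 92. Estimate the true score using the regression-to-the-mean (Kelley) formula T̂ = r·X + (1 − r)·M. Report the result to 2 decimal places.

T̂ = 0.7400(92) + 0.2600(87) ≃ 90.7000

90.70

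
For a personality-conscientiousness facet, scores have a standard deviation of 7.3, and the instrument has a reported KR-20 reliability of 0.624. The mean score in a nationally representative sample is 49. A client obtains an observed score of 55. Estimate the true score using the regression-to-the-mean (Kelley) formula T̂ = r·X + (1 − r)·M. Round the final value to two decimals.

52.74

T̂ = 0.624(55) + 0.376(49) ≈ 52.744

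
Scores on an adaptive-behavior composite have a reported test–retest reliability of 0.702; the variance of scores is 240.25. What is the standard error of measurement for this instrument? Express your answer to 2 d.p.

σ = 240.25^(1/2) = 15.500
SEM = 15.500 · √(1 − 0.702) = 15.500 · √0.298 ≈ 15.500 · 0.546 ≈ 8.461

8.46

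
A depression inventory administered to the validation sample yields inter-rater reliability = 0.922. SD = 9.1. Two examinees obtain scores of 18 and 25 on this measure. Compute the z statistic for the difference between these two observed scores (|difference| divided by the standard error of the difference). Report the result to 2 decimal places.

SEM = 9.100*√(1 − 0.922) ≈ 2.541
Standard error of the difference = 2.541·√2 ≈ 3.594
z = |18 − 25| / 3.594 = 7 / 3.594 ≈ 1.948

1.95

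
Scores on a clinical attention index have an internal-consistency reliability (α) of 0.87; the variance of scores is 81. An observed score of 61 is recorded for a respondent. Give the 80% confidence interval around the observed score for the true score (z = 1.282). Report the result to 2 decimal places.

σ = 81^(1/2) = 9.000
SEM = 9.000 * √(1 − 0.870) = 9.000 * √0.130 ≈ 9.000 * 0.361 ≈ 3.245
1.282 * SEM ≈ 4.160
Interval: (56.840, 65.160)

[56.84, 65.16]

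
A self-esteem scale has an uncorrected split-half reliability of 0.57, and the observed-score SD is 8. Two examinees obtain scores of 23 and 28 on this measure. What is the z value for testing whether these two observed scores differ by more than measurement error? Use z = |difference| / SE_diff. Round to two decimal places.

0.84

Full-length reliability (Spearman-Brown) = 2(0.57)/(1+0.57) ≃ 0.72611
SEM = 8.00000 × √(1 − 0.72611) = 8.00000 × √0.27389 ≃ 8.00000 × 0.52334 ≃ 4.18672
SE_diff = SEM × √2 ≃ 4.18672 × 1.41421 ≃ 5.92092
z = |23 − 28| / 5.92092 = 5 / 5.92092 ≃ 0.84446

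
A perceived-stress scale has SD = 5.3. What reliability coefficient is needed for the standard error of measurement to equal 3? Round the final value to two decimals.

Required reliability = 1 − (SEM/SD)² = 1 − 0.32040 ≈ 0.67960

0.68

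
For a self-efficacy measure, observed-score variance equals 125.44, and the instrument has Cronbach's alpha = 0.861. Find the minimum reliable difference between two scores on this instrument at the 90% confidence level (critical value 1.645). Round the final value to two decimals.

σ = 125.44^(1/2) = 11.200
SEM = 11.200 · √(1 − 0.861) = 11.200 · √0.139 ≈ 11.200 · 0.373 ≈ 4.176
Standard error of the difference = 4.176·√2 ≈ 5.905
Minimum reliable difference = 1.645 · SE_diff ≈ 1.645 · 5.905 ≈ 9.714

9.71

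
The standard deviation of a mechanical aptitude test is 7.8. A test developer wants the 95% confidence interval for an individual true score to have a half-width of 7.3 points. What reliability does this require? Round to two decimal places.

0.77

SEM needed = half-width / z = 7.3/1.96 ≃ 3.724
r = 1 − (3.724/7.8)² ≃ 1 − 0.228 ≃ 0.772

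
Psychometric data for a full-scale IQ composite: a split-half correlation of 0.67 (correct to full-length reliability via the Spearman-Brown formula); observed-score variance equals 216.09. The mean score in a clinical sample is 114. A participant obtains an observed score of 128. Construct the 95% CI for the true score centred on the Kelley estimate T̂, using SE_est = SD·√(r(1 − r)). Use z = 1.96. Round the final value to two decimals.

σ = 216.09^(1/2) = 14.70000
r_full = 2·0.67 / (1 + 0.67) ≃ 0.80240
T̂ = 0.80240(128) + 0.19760(114) ≃ 125.23353
SE_est = SD × √(r(1 − r)) = 14.70000 × √0.15856 ≃ 14.70000 × 0.39819 ≃ 5.85343
95% CI: 125.23353 ± 11.47272 ≃ (113.76082, 136.70625)

[113.76, 136.71]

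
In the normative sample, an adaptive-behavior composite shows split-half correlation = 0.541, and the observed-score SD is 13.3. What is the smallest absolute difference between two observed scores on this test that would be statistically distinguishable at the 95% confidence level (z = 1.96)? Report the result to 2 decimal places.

20.12

r_full = 2·0.541 / (1 + 0.541) ≈ 0.70214
SEM = 13.30000 * √(1 − 0.70214) = 13.30000 * √0.29786 ≈ 13.30000 * 0.54576 ≈ 7.25866
SE_diff = SEM * √2 ≈ 7.25866 * 1.41421 ≈ 10.26530
Minimum reliable difference = 1.96 * SE_diff ≈ 1.96 * 10.26530 ≈ 20.11999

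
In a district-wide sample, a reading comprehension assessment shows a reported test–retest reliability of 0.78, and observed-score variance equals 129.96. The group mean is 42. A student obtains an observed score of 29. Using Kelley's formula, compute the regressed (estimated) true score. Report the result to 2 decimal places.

Estimated true score = 0.780×29 + (1 − 0.780)×42 ≈ 31.860

31.86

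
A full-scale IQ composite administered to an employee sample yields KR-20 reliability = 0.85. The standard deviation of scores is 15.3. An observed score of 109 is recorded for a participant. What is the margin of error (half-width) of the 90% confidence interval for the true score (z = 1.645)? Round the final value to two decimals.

9.75

SEM = 15.3000 × √(1 − 0.8500) = 15.3000 × √0.1500 ≈ 15.3000 × 0.3873 ≈ 5.9257
Half-width = 1.645×5.9257 ≈ 9.7477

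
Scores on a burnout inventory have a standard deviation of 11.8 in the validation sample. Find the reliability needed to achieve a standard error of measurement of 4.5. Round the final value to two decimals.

0.85

Required reliability = 1 − (SEM/SD)² = 1 − 0.1454 ≈ 0.8546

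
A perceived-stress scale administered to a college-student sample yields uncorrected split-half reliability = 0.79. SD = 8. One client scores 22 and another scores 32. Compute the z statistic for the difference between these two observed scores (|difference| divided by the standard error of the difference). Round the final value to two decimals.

2.58

r_full = 2·0.79 / (1 + 0.79) ≈ 0.8827
SEM = 8.0000 · √(1 − 0.8827) = 8.0000 · √0.1173 ≈ 8.0000 · 0.3425 ≈ 2.7401
SE_diff = √2 · SEM ≈ 3.8751
z = |22 − 32| / 3.8751 = 10 / 3.8751 ≈ 2.5805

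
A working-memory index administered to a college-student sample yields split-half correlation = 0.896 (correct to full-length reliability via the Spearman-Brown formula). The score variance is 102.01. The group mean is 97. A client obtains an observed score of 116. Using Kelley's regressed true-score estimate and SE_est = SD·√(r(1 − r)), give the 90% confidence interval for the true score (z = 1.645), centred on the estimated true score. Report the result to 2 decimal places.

[111.17, 118.74]

SD = √102.01 ≃ 10.10000
r_full = 2·0.896 / (1 + 0.896) ≃ 0.94515
T̂ = 0.94515(116) + 0.05485(97) ≃ 114.95781
SE_est = SD * √(r(1 − r)) = 10.10000 * √0.05184 ≃ 10.10000 * 0.22769 ≃ 2.29969
90% CI: 114.95781 ± 3.78298 ≃ (111.17482, 118.74079)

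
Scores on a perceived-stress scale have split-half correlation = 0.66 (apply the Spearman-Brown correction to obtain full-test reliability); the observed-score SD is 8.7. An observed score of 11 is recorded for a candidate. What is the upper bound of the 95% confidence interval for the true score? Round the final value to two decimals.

18.72

r_full = 2·0.66 / (1 + 0.66) ≃ 0.7952
The standard error of measurement is 8.7000·√(1 − 0.7952) ≃ 8.7000·0.4526 ≃ 3.9374.
Margin = 1.96 · 3.9374 ≃ 7.7172
Upper limit = 11 + 7.7172 ≃ 18.7172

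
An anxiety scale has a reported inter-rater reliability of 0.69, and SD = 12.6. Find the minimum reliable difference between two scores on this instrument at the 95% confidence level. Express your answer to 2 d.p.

19.45

SEM = 12.60000·√(1 − 0.69000) ≈ 7.01538
Standard error of the difference = 7.01538·√2 ≈ 9.92125
Smallest detectable difference = 1.96·9.92125 ≈ 19.44565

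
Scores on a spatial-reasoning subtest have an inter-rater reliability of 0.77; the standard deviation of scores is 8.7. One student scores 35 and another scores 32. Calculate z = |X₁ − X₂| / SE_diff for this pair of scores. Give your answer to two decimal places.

SEM = 8.7000 × √(1 − 0.7700) = 8.7000 × √0.2300 ≈ 8.7000 × 0.4796 ≈ 4.1724
SE_diff = SEM × √2 ≈ 4.1724 × 1.4142 ≈ 5.9006
z = |35 − 32| / 5.9006 = 3 / 5.9006 ≈ 0.5084

0.51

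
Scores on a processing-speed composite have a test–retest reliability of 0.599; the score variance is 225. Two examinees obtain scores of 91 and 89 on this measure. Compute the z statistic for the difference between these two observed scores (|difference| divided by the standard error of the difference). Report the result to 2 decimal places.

0.15

SD = √225 = 15.00000
SEM = 15.00000 × √(1 − 0.59900) = 15.00000 × √0.40100 ≈ 15.00000 × 0.63325 ≈ 9.49868
Standard error of the difference = 9.49868·√2 ≈ 13.43317
z = |91 − 89| / 13.43317 = 2 / 13.43317 ≈ 0.14889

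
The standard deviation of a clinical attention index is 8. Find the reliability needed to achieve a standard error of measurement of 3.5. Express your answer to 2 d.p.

Required reliability = 1 − (SEM/SD)² = 1 − 0.1914 ≈ 0.8086

0.81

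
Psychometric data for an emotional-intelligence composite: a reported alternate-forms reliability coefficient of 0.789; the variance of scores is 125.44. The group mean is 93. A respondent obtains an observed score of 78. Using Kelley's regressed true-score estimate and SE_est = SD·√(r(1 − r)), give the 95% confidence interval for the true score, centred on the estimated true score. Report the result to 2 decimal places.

SD = √125.44 ≈ 11.200
Estimated true score = 0.789×78 + (1 − 0.789)×93 ≈ 81.165
SE_est = 11.200×√(0.789×0.211) ≈ 4.570
CI = 81.165 ± 1.96 × 4.570 → [72.208, 90.122]

[72.21, 90.12]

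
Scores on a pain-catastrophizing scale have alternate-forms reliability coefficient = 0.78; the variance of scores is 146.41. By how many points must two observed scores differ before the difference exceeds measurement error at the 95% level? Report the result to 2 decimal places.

SD = √146.41 ≈ 12.100
SEM = 12.100×√(1 − 0.780) ≈ 5.675
SE_diff = √2 × SEM ≈ 8.026
Minimum reliable difference = 1.96 × SE_diff ≈ 1.96 × 8.026 ≈ 15.731

15.73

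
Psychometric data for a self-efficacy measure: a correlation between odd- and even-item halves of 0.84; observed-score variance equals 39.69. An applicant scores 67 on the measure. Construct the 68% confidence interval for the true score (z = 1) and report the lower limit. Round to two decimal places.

SD = √39.69 = 6.300
r_full = 2·0.84 / (1 + 0.84) ≈ 0.913
SEM = 6.300 · √(1 − 0.913) = 6.300 · √0.087 ≈ 6.300 · 0.295 ≈ 1.858
1 · SEM ≈ 1.858
Lower limit = 67 − 1.858 ≈ 65.142

65.14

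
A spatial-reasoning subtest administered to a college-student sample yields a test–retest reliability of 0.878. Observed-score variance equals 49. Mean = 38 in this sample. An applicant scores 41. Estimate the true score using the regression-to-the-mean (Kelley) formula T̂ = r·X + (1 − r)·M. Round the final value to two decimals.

Estimated true score = 0.8780×41 + (1 − 0.8780)×38 ≈ 40.6340

40.63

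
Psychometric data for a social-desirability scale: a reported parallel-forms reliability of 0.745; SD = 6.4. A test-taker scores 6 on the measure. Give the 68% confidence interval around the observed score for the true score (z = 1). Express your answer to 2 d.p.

[2.77, 9.23]

SEM = 6.400*√(1 − 0.745) ≈ 3.232
Margin = 1 * 3.232 ≈ 3.232
CI = 6 ± 3.232 → [2.768, 9.232]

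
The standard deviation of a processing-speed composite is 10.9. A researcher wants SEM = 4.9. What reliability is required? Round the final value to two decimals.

0.80

Required reliability = 1 − (SEM/SD)² = 1 − 0.2021 ≈ 0.7979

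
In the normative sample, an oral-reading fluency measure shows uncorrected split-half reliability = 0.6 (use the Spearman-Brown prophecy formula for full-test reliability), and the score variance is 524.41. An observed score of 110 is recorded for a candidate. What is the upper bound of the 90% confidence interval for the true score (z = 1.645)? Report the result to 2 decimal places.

128.84

SD = √524.41 = 22.9000
Full-length reliability (Spearman-Brown) = 2(0.6)/(1+0.6) ≃ 0.7500
SEM = 22.9000 * √(1 − 0.7500) = 22.9000 * √0.2500 ≃ 22.9000 * 0.5000 ≃ 11.4500
Half-width = 1.645*11.4500 ≃ 18.8353
Upper limit = 110 + 18.8353 ≃ 128.8353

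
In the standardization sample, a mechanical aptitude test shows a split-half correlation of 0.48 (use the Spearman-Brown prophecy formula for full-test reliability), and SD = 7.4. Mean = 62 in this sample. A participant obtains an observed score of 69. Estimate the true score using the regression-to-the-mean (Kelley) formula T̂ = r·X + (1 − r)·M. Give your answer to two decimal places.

Spearman-Brown: r = 2(0.48) / (1 + 0.48) = 0.96000 / 1.48000 ≈ 0.64865
Estimated true score = 0.64865·69 + (1 − 0.64865)·62 ≈ 66.54054

66.54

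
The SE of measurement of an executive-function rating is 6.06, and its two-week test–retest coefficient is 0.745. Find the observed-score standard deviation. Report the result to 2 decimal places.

12.00

SD = 6.06 / √(1 − 0.745) ≈ 12.00059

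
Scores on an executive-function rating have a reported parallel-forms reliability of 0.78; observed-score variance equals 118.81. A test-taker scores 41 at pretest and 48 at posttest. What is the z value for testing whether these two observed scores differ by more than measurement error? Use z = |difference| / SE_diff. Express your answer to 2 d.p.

0.97

SD = √118.81 ≈ 10.90000
The standard error of measurement is 10.90000*√(1 − 0.78000) ≈ 10.90000*0.46904 ≈ 5.11255.
SE_diff = √2 * SEM ≈ 7.23024
z = 7 / 7.23024 ≈ 0.96816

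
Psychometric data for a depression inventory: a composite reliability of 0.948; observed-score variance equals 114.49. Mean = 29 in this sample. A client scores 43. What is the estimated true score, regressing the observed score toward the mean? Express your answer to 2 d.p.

Estimated true score = 0.948*43 + (1 − 0.948)*29 ≃ 42.272

42.27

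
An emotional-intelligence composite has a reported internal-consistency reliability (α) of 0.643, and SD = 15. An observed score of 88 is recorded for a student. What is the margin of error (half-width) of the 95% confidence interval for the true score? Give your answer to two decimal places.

SEM = 15.00000 × √(1 − 0.64300) = 15.00000 × √0.35700 ≈ 15.00000 × 0.59749 ≈ 8.96242
1.96 × SEM ≈ 17.56635

17.57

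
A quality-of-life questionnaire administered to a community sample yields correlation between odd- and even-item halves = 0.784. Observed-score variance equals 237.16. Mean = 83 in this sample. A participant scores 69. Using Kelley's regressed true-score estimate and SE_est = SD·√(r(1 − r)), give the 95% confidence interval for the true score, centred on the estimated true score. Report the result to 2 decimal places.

SD = √237.16 ≈ 15.4000
Spearman-Brown: r = 2(0.784) / (1 + 0.784) = 1.5680 / 1.7840 ≈ 0.8789
T̂ = r·X + (1 − r)·M = 0.8789·69 + 0.1211·83 ≈ 60.6457 + 10.0493 ≈ 70.6951
SE_est = 15.4000·√[r(1 − r)] ≈ 5.0237
95% CI: 70.6951 ± 9.8465 ≈ (60.8486, 80.5416)

[60.85, 80.54]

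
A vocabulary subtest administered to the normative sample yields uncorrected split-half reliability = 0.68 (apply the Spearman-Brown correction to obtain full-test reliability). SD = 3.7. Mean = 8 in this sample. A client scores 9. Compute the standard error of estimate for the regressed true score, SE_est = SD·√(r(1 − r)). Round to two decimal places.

1.45

Spearman-Brown: r = 2(0.68) / (1 + 0.68) = 1.360 / 1.680 ≈ 0.810
SE_est = SD × √(r(1 − r)) = 3.700 × √0.154 ≈ 3.700 × 0.393 ≈ 1.453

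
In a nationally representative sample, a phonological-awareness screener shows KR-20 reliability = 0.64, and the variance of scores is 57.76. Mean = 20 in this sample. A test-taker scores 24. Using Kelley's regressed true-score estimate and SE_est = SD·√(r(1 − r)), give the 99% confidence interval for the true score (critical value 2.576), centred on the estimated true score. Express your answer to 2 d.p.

σ = 57.76^(1/2) = 7.600
Estimated true score = 0.640*24 + (1 − 0.640)*20 ≈ 22.560
SE_est = 7.600·√[r(1 − r)] ≈ 3.648
99% CI: 22.560 ± 9.397 ≈ (13.163, 31.957)

[13.16, 31.96]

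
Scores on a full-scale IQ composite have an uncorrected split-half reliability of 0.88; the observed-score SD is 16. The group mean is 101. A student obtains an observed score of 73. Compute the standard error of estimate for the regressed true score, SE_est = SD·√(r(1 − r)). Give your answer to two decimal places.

3.91

Spearman-Brown: r = 2(0.88) / (1 + 0.88) = 1.760 / 1.880 ≃ 0.936
SE_est = SD · √(r(1 − r)) = 16.000 · √0.060 ≃ 16.000 · 0.244 ≃ 3.911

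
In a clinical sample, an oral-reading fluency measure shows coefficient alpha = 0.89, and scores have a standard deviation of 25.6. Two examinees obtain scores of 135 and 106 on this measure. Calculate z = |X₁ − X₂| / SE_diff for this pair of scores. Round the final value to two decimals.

The standard error of measurement is 25.6000·√(1 − 0.8900) ≈ 25.6000·0.3317 ≈ 8.4906.
SE_diff = SEM · √2 ≈ 8.4906 · 1.4142 ≈ 12.0075
z = |135 − 106| / 12.0075 = 29 / 12.0075 ≈ 2.4152

2.42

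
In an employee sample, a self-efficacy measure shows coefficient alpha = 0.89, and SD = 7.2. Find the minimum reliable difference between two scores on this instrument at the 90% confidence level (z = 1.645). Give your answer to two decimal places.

SEM = 7.2000·√(1 − 0.8900) ≈ 2.3880
SE_diff = √2 · SEM ≈ 3.3771
Minimum reliable difference = 1.645 · SE_diff ≈ 1.645 · 3.3771 ≈ 5.5553

5.56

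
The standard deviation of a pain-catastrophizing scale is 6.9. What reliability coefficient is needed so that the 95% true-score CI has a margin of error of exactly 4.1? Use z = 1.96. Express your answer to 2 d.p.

0.91

Required SEM = 4.1 / 1.96 ≈ 2.092
Required reliability = 1 − (SEM/SD)² = 1 − 0.092 ≈ 0.908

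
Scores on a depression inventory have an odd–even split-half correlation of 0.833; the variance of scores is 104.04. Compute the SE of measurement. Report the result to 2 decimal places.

SD = √104.04 = 10.2000
Full-length reliability (Spearman-Brown) = 2(0.833)/(1+0.833) ≈ 0.9089
SEM = 10.2000 × √(1 − 0.9089) = 10.2000 × √0.0911 ≈ 10.2000 × 0.3018 ≈ 3.0788

3.08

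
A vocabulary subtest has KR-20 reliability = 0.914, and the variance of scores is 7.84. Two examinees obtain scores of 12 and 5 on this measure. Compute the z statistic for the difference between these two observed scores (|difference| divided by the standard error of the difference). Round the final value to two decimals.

SD = √7.84 = 2.800
SEM = 2.800·√(1 − 0.914) ≃ 0.821
Standard error of the difference = 0.821·√2 ≃ 1.161
z = |12 − 5| / 1.161 = 7 / 1.161 ≃ 6.028

6.03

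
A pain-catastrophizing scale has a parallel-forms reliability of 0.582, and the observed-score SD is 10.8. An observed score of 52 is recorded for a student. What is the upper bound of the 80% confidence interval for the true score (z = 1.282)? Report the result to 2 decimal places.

SEM = 10.80000×√(1 − 0.58200) ≃ 6.98252
Margin = 1.282 × 6.98252 ≃ 8.95158
Upper bound: 52 + 8.95158 = 60.95158

60.95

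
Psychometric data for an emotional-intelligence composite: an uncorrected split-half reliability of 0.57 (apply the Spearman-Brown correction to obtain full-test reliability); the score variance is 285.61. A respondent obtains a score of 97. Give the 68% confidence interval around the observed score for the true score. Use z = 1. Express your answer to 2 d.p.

[88.16, 105.84]

SD = √285.61 = 16.900
Spearman-Brown: r = 2(0.57) / (1 + 0.57) = 1.140 / 1.570 ≈ 0.726
SEM = 16.900·√(1 − 0.726) ≈ 8.844
Half-width = 1·8.844 ≈ 8.844
CI = 97 ± 8.844 → [88.156, 105.844]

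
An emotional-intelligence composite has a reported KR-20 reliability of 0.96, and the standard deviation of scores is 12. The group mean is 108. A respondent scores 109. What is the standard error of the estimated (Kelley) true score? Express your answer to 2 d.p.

2.35

SE_est = SD · √(r(1 − r)) = 12.000 · √0.038 ≃ 12.000 · 0.196 ≃ 2.352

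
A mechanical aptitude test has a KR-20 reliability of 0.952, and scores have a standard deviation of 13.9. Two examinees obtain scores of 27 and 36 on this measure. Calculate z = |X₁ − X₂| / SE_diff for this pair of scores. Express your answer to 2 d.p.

2.09

SEM = 13.9000×√(1 − 0.9520) ≈ 3.0453
SE_diff = SEM × √2 ≈ 3.0453 × 1.4142 ≈ 4.3068
z = |27 − 36| / 4.3068 = 9 / 4.3068 ≈ 2.0897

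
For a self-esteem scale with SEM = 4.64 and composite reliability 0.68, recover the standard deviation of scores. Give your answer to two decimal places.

8.20

SD = SEM / √(1 − r) = 4.64 / √0.32000 ≈ 4.64 / 0.56569 ≈ 8.20244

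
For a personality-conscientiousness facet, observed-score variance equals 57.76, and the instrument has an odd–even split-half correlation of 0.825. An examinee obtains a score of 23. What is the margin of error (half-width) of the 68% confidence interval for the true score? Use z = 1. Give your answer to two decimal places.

SD = √57.76 ≈ 7.60000
Full-length reliability (Spearman-Brown) = 2(0.825)/(1+0.825) ≈ 0.90411
The standard error of measurement is 7.60000·√(1 − 0.90411) ≈ 7.60000·0.30966 ≈ 2.35343.
Margin = 1 · 2.35343 ≈ 2.35343

2.35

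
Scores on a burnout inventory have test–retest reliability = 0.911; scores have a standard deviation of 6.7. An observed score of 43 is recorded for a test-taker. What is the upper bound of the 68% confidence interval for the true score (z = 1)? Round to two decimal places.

SEM = 6.7000×√(1 − 0.9110) ≈ 1.9988
Margin = 1 × 1.9988 ≈ 1.9988
Upper bound: 43 + 1.9988 = 44.9988

45.00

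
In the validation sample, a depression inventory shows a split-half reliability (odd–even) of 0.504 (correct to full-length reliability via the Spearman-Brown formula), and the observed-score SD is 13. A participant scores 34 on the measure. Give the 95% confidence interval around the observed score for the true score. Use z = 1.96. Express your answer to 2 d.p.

[19.37, 48.63]

Full-length reliability (Spearman-Brown) = 2(0.504)/(1+0.504) ≈ 0.67021
The standard error of measurement is 13.00000*√(1 − 0.67021) ≈ 13.00000*0.57427 ≈ 7.46552.
Margin = 1.96 * 7.46552 ≈ 14.63243
CI = 34 ± 14.63243 → [19.36757, 48.63243]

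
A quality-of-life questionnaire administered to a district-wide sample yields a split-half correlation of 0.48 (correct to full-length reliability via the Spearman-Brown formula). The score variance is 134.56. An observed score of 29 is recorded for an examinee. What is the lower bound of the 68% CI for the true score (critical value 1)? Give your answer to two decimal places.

22.12

σ = 134.56^(1/2) = 11.6000
Spearman-Brown: r = 2(0.48) / (1 + 0.48) = 0.9600 / 1.4800 ≈ 0.6486
SEM = 11.6000 * √(1 − 0.6486) = 11.6000 * √0.3514 ≈ 11.6000 * 0.5927 ≈ 6.8759
Margin = 1 * 6.8759 ≈ 6.8759
Lower bound: 29 − 6.8759 = 22.1241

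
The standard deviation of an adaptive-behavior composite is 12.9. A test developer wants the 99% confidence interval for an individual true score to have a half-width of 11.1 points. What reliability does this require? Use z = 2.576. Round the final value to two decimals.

0.89

Required SEM = 11.1 / 2.576 ≈ 4.30901
r = 1 − (SEM / SD)² = 1 − (4.30901 / 12.9)² ≈ 1 − 0.11158 ≈ 0.88842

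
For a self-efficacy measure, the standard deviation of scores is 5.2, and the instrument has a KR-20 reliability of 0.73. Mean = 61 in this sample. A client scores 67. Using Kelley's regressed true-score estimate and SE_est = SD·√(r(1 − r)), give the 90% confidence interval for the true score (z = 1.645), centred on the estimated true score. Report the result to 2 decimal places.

Estimated true score = 0.73000*67 + (1 − 0.73000)*61 ≈ 65.38000
SE_est = SD * √(r(1 − r)) = 5.20000 * √0.19710 ≈ 5.20000 * 0.44396 ≈ 2.30859
90% CI: 65.38000 ± 3.79763 ≈ (61.58237, 69.17763)

[61.58, 69.18]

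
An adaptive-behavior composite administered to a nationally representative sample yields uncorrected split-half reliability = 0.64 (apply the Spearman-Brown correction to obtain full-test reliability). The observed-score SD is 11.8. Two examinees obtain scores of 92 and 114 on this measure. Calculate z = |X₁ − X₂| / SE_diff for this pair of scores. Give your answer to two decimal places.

Spearman-Brown: r = 2(0.64) / (1 + 0.64) = 1.280 / 1.640 ≃ 0.780
The standard error of measurement is 11.800·√(1 − 0.780) ≃ 11.800·0.469 ≃ 5.529.
SE_diff = √2 · SEM ≃ 7.819
z = 22 / 7.819 ≃ 2.814

2.81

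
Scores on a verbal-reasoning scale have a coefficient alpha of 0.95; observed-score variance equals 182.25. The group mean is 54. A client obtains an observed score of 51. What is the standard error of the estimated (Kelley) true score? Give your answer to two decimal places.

2.94

SD = √182.25 ≃ 13.500
SE_est = SD × √(r(1 − r)) = 13.500 × √0.048 ≃ 13.500 × 0.218 ≃ 2.942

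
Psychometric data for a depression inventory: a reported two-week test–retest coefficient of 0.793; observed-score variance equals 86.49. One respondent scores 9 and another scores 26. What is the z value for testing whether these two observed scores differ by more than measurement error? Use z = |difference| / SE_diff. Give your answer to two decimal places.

SD = √86.49 = 9.300
SEM = 9.300×√(1 − 0.793) ≈ 4.231
Standard error of the difference = 4.231·√2 ≈ 5.984
z = |9 − 26| / 5.984 = 17 / 5.984 ≈ 2.841

2.84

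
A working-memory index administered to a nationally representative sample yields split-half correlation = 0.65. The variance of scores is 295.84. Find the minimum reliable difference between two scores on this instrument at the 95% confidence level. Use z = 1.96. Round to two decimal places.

SD = √295.84 = 17.20000
r_full = 2·0.65 / (1 + 0.65) ≈ 0.78788
SEM = 17.20000*√(1 − 0.78788) ≈ 7.92174
Standard error of the difference = 7.92174·√2 ≈ 11.20303
Minimum reliable difference = 1.96 * SE_diff ≈ 1.96 * 11.20303 ≈ 21.95794

21.96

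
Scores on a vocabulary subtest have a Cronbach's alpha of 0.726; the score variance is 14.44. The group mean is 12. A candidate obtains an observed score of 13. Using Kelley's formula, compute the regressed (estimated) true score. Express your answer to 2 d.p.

12.73

T̂ = 0.7260(13) + 0.2740(12) ≈ 12.7260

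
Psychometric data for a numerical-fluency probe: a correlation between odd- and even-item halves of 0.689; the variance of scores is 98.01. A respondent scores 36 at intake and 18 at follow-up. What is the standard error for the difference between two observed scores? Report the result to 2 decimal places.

SD = √98.01 ≈ 9.9000
Full-length reliability (Spearman-Brown) = 2(0.689)/(1+0.689) ≈ 0.8159
The standard error of measurement is 9.9000×√(1 − 0.8159) ≈ 9.9000×0.4291 ≈ 4.2482.
Standard error of the difference = 4.2482·√2 ≈ 6.0078

6.01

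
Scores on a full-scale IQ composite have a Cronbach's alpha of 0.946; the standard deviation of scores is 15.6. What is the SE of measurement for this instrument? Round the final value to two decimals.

The standard error of measurement is 15.6000×√(1 − 0.9460) ≈ 15.6000×0.2324 ≈ 3.6251.

3.63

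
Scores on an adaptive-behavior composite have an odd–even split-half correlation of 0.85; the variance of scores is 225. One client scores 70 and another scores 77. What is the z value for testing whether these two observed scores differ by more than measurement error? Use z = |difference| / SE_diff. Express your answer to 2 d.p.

σ = 225^(1/2) = 15.00000
Spearman-Brown: r = 2(0.85) / (1 + 0.85) = 1.70000 / 1.85000 ≈ 0.91892
The standard error of measurement is 15.00000·√(1 − 0.91892) ≈ 15.00000·0.28475 ≈ 4.27121.
SE_diff = √2 · SEM ≈ 6.04040
z = 7 / 6.04040 ≈ 1.15886

1.16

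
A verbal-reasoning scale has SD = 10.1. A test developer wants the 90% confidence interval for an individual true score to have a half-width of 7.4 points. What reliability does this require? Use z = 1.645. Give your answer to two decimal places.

Required SEM = 7.4 / 1.645 ≈ 4.49848
Required reliability = 1 − (SEM/SD)² = 1 − 0.19838 ≈ 0.80162

0.80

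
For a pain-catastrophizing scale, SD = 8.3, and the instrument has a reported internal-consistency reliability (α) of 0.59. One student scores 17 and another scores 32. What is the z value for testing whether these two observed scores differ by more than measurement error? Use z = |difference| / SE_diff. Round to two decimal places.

2.00

The standard error of measurement is 8.300×√(1 − 0.590) ≈ 8.300×0.640 ≈ 5.315.
SE_diff = SEM × √2 ≈ 5.315 × 1.414 ≈ 7.516
z = 15 / 7.516 ≈ 1.996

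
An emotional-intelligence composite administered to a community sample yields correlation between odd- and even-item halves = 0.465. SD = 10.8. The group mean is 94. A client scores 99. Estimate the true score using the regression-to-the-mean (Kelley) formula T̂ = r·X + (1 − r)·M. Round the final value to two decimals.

97.17

Full-length reliability (Spearman-Brown) = 2(0.465)/(1+0.465) ≈ 0.635
Estimated true score = 0.635·99 + (1 − 0.635)·94 ≈ 97.174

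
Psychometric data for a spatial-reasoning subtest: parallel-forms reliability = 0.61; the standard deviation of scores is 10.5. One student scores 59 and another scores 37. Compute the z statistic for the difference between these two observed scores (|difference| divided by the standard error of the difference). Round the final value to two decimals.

2.37

SEM = 10.5000×√(1 − 0.6100) ≈ 6.5572
SE_diff = SEM × √2 ≈ 6.5572 × 1.4142 ≈ 9.2733
z = |59 − 37| / 9.2733 = 22 / 9.2733 ≈ 2.3724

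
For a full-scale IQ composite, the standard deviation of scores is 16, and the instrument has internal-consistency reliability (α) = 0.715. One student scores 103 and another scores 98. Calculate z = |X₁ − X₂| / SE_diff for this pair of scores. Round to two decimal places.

The standard error of measurement is 16.000*√(1 − 0.715) ≈ 16.000*0.534 ≈ 8.542.
Standard error of the difference = 8.542·√2 ≈ 12.080
z = 5 / 12.080 ≈ 0.414

0.41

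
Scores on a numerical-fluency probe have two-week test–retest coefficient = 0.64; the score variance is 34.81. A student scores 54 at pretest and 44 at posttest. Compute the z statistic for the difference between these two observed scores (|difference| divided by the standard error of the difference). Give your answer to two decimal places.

SD = √34.81 ≃ 5.9000
The standard error of measurement is 5.9000*√(1 − 0.6400) ≃ 5.9000*0.6000 ≃ 3.5400.
SE_diff = √2 * SEM ≃ 5.0063
z = |54 − 44| / 5.0063 = 10 / 5.0063 ≃ 1.9975

2.00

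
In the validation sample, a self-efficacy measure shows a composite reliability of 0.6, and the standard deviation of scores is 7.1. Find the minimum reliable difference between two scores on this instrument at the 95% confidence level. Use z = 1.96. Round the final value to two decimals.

SEM = 7.1000 × √(1 − 0.6000) = 7.1000 × √0.4000 ≈ 7.1000 × 0.6325 ≈ 4.4904
SE_diff = √2 × SEM ≈ 6.3504
Smallest detectable difference = 1.96×6.3504 ≈ 12.4468

12.45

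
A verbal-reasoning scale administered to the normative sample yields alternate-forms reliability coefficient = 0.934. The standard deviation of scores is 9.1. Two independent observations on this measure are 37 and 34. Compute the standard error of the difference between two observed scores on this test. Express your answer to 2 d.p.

3.31

SEM = 9.100 · √(1 − 0.934) = 9.100 · √0.066 ≈ 9.100 · 0.257 ≈ 2.338
SE_diff = SEM · √2 ≈ 2.338 · 1.414 ≈ 3.306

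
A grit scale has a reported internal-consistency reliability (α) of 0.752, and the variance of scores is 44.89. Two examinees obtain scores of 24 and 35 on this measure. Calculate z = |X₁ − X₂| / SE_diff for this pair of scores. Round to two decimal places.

SD = √44.89 = 6.7000
The standard error of measurement is 6.7000·√(1 − 0.7520) ≈ 6.7000·0.4980 ≈ 3.3366.
SE_diff = SEM · √2 ≈ 3.3366 · 1.4142 ≈ 4.7186
z = 11 / 4.7186 ≈ 2.3312

2.33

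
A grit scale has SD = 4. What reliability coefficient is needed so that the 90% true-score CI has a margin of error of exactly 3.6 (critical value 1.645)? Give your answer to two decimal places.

0.70

Required SEM = 3.6 / 1.645 ≈ 2.1884
Required reliability = 1 − (SEM/SD)² = 1 − 0.2993 ≈ 0.7007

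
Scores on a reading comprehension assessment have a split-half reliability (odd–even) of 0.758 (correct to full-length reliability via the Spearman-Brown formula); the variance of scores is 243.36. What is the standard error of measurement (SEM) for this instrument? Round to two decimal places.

5.79

SD = √243.36 = 15.600
r_full = 2·0.758 / (1 + 0.758) ≃ 0.862
The standard error of measurement is 15.600×√(1 − 0.862) ≃ 15.600×0.371 ≃ 5.788.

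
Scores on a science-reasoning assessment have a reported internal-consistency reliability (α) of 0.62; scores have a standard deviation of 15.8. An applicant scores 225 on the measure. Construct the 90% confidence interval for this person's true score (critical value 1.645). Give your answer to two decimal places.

[208.98, 241.02]

SEM = 15.800 · √(1 − 0.620) = 15.800 · √0.380 ≃ 15.800 · 0.616 ≃ 9.740
1.645 · SEM ≃ 16.022
CI = 225 ± 16.022 → [208.978, 241.022]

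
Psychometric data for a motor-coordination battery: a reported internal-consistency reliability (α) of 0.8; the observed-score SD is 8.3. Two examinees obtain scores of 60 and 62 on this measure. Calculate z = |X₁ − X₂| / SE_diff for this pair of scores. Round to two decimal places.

SEM = 8.300×√(1 − 0.800) ≈ 3.712
SE_diff = SEM × √2 ≈ 3.712 × 1.414 ≈ 5.249
z = |60 − 62| / 5.249 = 2 / 5.249 ≈ 0.381

0.38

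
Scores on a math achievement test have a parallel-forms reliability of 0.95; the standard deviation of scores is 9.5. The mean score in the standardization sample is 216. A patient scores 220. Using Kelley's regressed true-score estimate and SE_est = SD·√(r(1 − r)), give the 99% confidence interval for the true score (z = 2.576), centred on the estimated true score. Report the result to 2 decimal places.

T̂ = 0.95000(220) + 0.05000(216) ≈ 219.80000
SE_est = SD · √(r(1 − r)) = 9.50000 · √0.04750 ≈ 9.50000 · 0.21794 ≈ 2.07048
99% CI: 219.80000 ± 5.33355 ≈ (214.46645, 225.13355)

[214.47, 225.13]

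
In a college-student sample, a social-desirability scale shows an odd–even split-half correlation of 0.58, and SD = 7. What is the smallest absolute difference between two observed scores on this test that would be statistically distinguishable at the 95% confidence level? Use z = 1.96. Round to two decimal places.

10.00

Spearman-Brown: r = 2(0.58) / (1 + 0.58) = 1.1600 / 1.5800 ≈ 0.7342
SEM = 7.0000 · √(1 − 0.7342) = 7.0000 · √0.2658 ≈ 7.0000 · 0.5156 ≈ 3.6091
SE_diff = √2 · SEM ≈ 5.1040
Smallest detectable difference = 1.96·5.1040 ≈ 10.0038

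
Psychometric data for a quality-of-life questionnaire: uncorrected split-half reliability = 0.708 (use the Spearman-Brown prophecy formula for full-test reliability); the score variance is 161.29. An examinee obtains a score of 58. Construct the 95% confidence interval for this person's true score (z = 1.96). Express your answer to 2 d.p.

[47.71, 68.29]

SD = √161.29 = 12.70000
Full-length reliability (Spearman-Brown) = 2(0.708)/(1+0.708) ≈ 0.82904
The standard error of measurement is 12.70000×√(1 − 0.82904) ≈ 12.70000×0.41347 ≈ 5.25111.
Half-width = 1.96×5.25111 ≈ 10.29218
95% CI: 58 ± 10.29218 = [47.70782, 68.29218]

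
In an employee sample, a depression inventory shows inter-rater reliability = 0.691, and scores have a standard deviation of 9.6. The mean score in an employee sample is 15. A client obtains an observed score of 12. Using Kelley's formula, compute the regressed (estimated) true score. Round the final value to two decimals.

12.93

Estimated true score = 0.6910·12 + (1 − 0.6910)·15 ≈ 12.9270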